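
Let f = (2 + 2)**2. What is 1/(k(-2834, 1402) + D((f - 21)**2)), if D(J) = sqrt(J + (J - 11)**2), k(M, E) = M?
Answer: -218/617795 - sqrt(221)/8031335 ≈ -0.00035472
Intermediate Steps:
f = 16 (f = 4**2 = 16)
D(J) = sqrt(J + (-11 + J)**2)
1/(k(-2834, 1402) + D((f - 21)**2)) = 1/(-2834 + sqrt((16 - 21)**2 + (-11 + (16 - 21)**2)**2)) = 1/(-2834 + sqrt((-5)**2 + (-11 + (-5)**2)**2)) = 1/(-2834 + sqrt(25 + (-11 + 25)**2)) = 1/(-2834 + sqrt(25 + 14**2)) = 1/(-2834 + sqrt(25 + 196)) = 1/(-2834 + sqrt(221))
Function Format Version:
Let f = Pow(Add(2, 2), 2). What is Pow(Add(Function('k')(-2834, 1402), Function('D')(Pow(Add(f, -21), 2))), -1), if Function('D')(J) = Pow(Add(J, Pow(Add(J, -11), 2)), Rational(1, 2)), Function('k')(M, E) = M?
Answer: Add(Rational(-218, 617795), Mul(Rational(-1, 8031335), Pow(221, Rational(1, 2)))) ≈ -0.00035472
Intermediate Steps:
f = 16 (f = Pow(4, 2) = 16)
Function('D')(J) = Pow(Add(J, Pow(Add(-11, J), 2)), Rational(1, 2))
Pow(Add(Function('k')(-2834, 1402), Function('D')(Pow(Add(f, -21), 2))), -1) = Pow(Add(-2834, Pow(Add(Pow(Add(16, -21), 2), Pow(Add(-11, Pow(Add(16, -21), 2)), 2)), Rational(1, 2))), -1) = Pow(Add(-2834, Pow(Add(Pow(-5, 2), Pow(Add(-11, Pow(-5, 2)), 2)), Rational(1, 2))), -1) = Pow(Add(-2834, Pow(Add(25, Pow(Add(-11, 25), 2)), Rational(1, 2))), -1) = Pow(Add(-2834, Pow(Add(25, Pow(14, 2)), Rational(1, 2))), -1) = Pow(Add(-2834, Pow(Add(25, 196), Rational(1, 2))), -1) = Pow(Add(-2834, Pow(221, Rational(1, 2))), -1)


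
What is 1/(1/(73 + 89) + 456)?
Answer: 162/73873 ≈ 0.0021930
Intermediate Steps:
1/(1/(73 + 89) + 456) = 1/(1/162 + 456) = 1/(73873/162) = 162/73873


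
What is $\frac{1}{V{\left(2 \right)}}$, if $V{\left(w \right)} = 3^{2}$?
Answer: $\frac{1}{9} \approx 0.11111$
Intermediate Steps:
$V{\left(w \right)} = 9$
$\frac{1}{V{\left(2 \right)}} = \frac{1}{9}$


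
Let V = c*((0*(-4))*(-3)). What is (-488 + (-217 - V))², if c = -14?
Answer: 497025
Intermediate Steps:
V = 0 (V = -14*0*(-4)*(-3) = -0*(-3) = -14*0 = 0)
(-488 + (-217 - V))² = (-488 + (-217 - 1*0))² = (-488 + (-217 + 0))² = (-488 - 217)² = (-705)² = 497025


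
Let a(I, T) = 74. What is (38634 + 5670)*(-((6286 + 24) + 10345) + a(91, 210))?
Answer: -734604624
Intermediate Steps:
(38634 + 5670)*(-((6286 + 24) + 10345) + a(91, 210)) = (38634 + 5670)*(-((6286 + 24) + 10345) + 74) = 44304*(-(6310 + 10345) + 74) = 44304*(-1*16655 + 74) = 44304*(-16655 + 74) = 44304*(-16581) = -734604624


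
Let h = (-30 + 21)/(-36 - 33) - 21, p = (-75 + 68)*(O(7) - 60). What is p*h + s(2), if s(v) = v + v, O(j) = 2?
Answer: -194788/23 ≈ -8469.0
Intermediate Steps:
s(v) = 2*v
p = 406 (p = (-75 + 68)*(2 - 60) = -7*(-58) = 406)
h = -480/23 (h = -9/(-69) - 21 = -9*(-1/69) - 21 = 3/23 - 21 = -480/23 ≈ -20.870)
p*h + s(2) = 406*(-480/23) + 2*2 = -194880/23 + 4 = -194788/23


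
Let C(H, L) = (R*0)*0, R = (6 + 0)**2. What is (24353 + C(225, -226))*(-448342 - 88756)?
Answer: -13079947594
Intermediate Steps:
R = 36 (R = 6**2 = 36)
C(H, L) = 0 (C(H, L) = (36*0)*0 = 0*0 = 0)
(24353 + C(225, -226))*(-448342 - 88756) = (24353 + 0)*(-448342 - 88756) = 24353*(-537098) = -13079947594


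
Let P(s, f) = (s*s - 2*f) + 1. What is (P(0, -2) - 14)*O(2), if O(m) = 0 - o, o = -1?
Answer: -9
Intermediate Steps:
P(s, f) = 1 + s² - 2*f (P(s, f) = (s² - 2*f) + 1 = 1 + s² - 2*f)
O(m) = 1 (O(m) = 0 - 1*(-1) = 0 + 1 = 1)
(P(0, -2) - 14)*O(2) = ((1 + 0² - 2*(-2)) - 14)*1 = ((1 + 0 + 4) - 14)*1 = (5 - 14)*1 = -9*1 = -9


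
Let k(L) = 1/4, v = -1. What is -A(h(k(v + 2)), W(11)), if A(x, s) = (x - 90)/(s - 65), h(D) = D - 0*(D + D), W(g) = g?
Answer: -359/216 ≈ -1.6620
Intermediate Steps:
k(L) = ¼
h(D) = D (h(D) = D - 0*2*D = D - 1*0 = D + 0 = D)
A(x, s) = (-90 + x)/(-65 + s)
-A(h(k(v + 2)), W(11)) = -(-90 + ¼)/(-65 + 11) = -(-359)/((-54)*4) = -(-1)*(-359)/(54*4) = -1*359/216 = -359/216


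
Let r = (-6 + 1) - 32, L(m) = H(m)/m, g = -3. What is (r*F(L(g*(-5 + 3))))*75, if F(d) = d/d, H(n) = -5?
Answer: -2775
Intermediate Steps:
L(m) = -5/m
F(d) = 1
r = -37 (r = -5 - 32 = -37)
(r*F(L(g*(-5 + 3))))*75 = -37*1*75 = -37*75 = -2775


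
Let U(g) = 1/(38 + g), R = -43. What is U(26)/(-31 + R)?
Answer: -1/4736 ≈ -0.00021115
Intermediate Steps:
U(26)/(-31 + R) = 1/((38 + 26)*(-31 - 43)) = 1/(64*(-74)) = (1/64)*(-1/74) = -1/4736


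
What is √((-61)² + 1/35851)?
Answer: 2*√1195644939443/35851 ≈ 61.000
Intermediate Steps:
√((-61)² + 1/35851) = √(3721 + 1/35851) = √(133401572/35851) = 2*√1195644939443/35851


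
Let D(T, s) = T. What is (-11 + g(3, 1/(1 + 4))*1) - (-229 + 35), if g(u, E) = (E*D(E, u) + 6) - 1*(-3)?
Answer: 4801/25 ≈ 192.04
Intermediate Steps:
g(u, E) = 9 + E² (g(u, E) = (E*E + 6) - 1*(-3) = (E² + 6) + 3 = (6 + E²) + 3 = 9 + E²)
(-11 + g(3, 1/(1 + 4))*1) - (-229 + 35) = (-11 + (9 + (1/(1 + 4))²)*1) - (-229 + 35) = (-11 + (9 + (1/5)²)*1) - 1*(-194) = (-11 + (9 + (⅕)²)*1) + 194 = (-11 + (9 + 1/25)*1) + 194 = (-11 + (226/25)*1) + 194 = (-11 + 226/25) + 194 = -49/25 + 194 = 4801/25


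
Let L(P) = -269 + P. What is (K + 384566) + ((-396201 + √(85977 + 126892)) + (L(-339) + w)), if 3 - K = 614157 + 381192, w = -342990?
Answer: -1350579 + √212869 ≈ -1.3501e+6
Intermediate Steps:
K = -995346 (K = 3 - (614157 + 381192) = 3 - 1*995349 = 3 - 995349 = -995346)
(K + 384566) + ((-396201 + √(85977 + 126892)) + (L(-339) + w)) = (-995346 + 384566) + ((-396201 + √(85977 + 126892)) + ((-269 - 339) - 342990)) = -610780 + ((-396201 + √212869) + (-608 - 342990)) = -610780 + ((-396201 + √212869) - 343598) = -610780 + (-739799 + √212869) = -1350579 + √212869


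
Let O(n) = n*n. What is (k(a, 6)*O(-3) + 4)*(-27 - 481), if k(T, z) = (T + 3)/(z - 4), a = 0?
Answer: -8890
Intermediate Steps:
k(T, z) = (3 + T)/(-4 + z)
O(n) = n**2
(k(a, 6)*O(-3) + 4)*(-27 - 481) = (((3 + 0)/(-4 + 6))*(-3)**2 + 4)*(-27 - 481) = ((3/2)*9 + 4)*(-508) = (27/2 + 4)*(-508) = (35/2)*(-508) = -8890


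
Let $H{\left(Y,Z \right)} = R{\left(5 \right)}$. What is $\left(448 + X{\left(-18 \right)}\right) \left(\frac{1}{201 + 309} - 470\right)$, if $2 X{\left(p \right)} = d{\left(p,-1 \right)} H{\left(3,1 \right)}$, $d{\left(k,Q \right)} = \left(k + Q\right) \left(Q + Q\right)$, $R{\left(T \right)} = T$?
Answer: $- \frac{43385519}{170} \approx -2.5521 \cdot 10^{5}$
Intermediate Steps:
$H{\left(Y,Z \right)} = 5$
$d{\left(k,Q \right)} = 2 Q \left(Q + k\right)$ ($d{\left(k,Q \right)} = \left(Q + k\right) 2 Q = 2 Q \left(Q + k\right)$)
$X{\left(p \right)} = 5 - 5 p$ ($X{\left(p \right)} = \frac{2 \left(-1\right) \left(-1 + p\right) 5}{2} = \frac{\left(2 - 2 p\right) 5}{2} = \frac{10 - 10 p}{2} = 5 - 5 p$)
$\left(448 + X{\left(-18 \right)}\right) \left(\frac{1}{201 + 309} - 470\right) = \left(448 + \left(5 - -90\right)\right) \left(\frac{1}{201 + 309} - 470\right) = \left(448 + \left(5 + 90\right)\right) \left(\frac{1}{510} - 470\right) = \left(448 + 95\right) \left(\frac{1}{510} - 470\right) = 543 \left(- \frac{239699}{510}\right) = - \frac{43385519}{170}$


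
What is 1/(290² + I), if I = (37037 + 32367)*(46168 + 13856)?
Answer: 1/4165989796 ≈ 2.4004e-10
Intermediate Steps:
I = 4165905696 (I = 69404*60024 = 4165905696)
1/(290² + I) = 1/(290² + 4165905696) = 1/(84100 + 4165905696) = 1/4165989796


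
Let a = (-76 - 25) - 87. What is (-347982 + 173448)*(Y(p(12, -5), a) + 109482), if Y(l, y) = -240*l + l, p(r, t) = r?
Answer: -18607767876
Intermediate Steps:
a = -188 (a = -101 - 87 = -188)
Y(l, y) = -239*l
(-347982 + 173448)*(Y(p(12, -5), a) + 109482) = (-347982 + 173448)*(-239*12 + 109482) = -174534*(-2868 + 109482) = -174534*106614 = -18607767876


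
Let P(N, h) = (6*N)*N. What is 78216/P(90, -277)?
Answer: 3259/2025 ≈ 1.6094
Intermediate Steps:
P(N, h) = 6*N²
78216/P(90, -277) = 78216/((6*90²)) = 78216/((6*8100)) = 78216/48600 = 78216*(1/48600) = 3259/2025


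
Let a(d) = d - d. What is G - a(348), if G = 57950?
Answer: 57950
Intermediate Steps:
a(d) = 0
G - a(348) = 57950 - 1*0 = 57950 + 0 = 57950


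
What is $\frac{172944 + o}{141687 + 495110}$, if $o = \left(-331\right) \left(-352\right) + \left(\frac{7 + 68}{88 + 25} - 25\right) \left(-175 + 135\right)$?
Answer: $\frac{32818528}{71958061} \approx 0.45608$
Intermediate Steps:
$o = \frac{13275856}{113}$ ($o = 116512 + \left(\frac{75}{113} - 25\right) \left(-40\right) = 116512 - - \frac{110000}{113} = 116512 + \frac{110000}{113} = \frac{13275856}{113} \approx 1.1749 \cdot 10^{5}$)
$\frac{172944 + o}{141687 + 495110} = \frac{172944 + \frac{13275856}{113}}{141687 + 495110} = \frac{32818528}{113 \cdot 636797} = \frac{32818528}{113} \cdot \frac{1}{636797} = \frac{32818528}{71958061}$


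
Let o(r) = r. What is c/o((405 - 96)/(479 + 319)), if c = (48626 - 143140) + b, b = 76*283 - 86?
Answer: -19442472/103 ≈ -1.8876e+5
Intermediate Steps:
b = 21422 (b = 21508 - 86 = 21422)
c = -73092 (c = (48626 - 143140) + 21422 = -94514 + 21422 = -73092)
c/o((405 - 96)/(479 + 319)) = -73092*(479 + 319)/(405 - 96) = -73092/(309/798) = -73092/(309*(1/798)) = -73092/103/266 = -73092*266/103 = -19442472/103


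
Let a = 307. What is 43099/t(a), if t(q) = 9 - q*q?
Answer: -43099/94240 ≈ -0.45733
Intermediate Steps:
t(q) = 9 - q**2
43099/t(a) = 43099/(9 - 1*307**2) = 43099/(9 - 1*94249) = 43099/(9 - 94249) = 43099/(-94240) = 43099*(-1/94240) = -43099/94240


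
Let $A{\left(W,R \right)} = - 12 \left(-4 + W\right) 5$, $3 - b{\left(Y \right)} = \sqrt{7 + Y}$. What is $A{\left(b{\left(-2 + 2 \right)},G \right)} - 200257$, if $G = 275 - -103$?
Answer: $-200197 + 60 \sqrt{7} \approx -2.0004 \cdot 10^{5}$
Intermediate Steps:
$G = 378$ ($G = 275 + 103 = 378$)
$b{\left(Y \right)} = 3 - \sqrt{7 + Y}$
$A{\left(W,R \right)} = 240 - 60 W$ ($A{\left(W,R \right)} = - 12 \left(-20 + 5 W\right) = 240 - 60 W$)
$A{\left(b{\left(-2 + 2 \right)},G \right)} - 200257 = \left(240 - 60 \left(3 - \sqrt{7 + \left(-2 + 2\right)}\right)\right) - 200257 = \left(240 - 60 \left(3 - \sqrt{7 + 0}\right)\right) - 200257 = \left(240 - 60 \left(3 - \sqrt{7}\right)\right) - 200257 = \left(240 - \left(180 - 60 \sqrt{7}\right)\right) - 200257 = \left(60 + 60 \sqrt{7}\right) - 200257 = -200197 + 60 \sqrt{7}$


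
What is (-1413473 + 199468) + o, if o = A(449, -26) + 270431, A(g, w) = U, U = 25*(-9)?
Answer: -943799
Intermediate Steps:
U = -225
A(g, w) = -225
o = 270206 (o = -225 + 270431 = 270206)
(-1413473 + 199468) + o = (-1413473 + 199468) + 270206 = -1214005 + 270206 = -943799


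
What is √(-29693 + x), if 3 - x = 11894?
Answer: 4*I*√2599 ≈ 203.92*I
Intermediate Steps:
x = -11891 (x = 3 - 1*11894 = 3 - 11894 = -11891)
√(-29693 + x) = √(-29693 - 11891) = √(-41584) = 4*I*√2599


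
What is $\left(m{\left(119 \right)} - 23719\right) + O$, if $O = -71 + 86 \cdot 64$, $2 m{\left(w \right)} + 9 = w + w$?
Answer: $- \frac{36343}{2} \approx -18172.0$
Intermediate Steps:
$m{\left(w \right)} = - \frac{9}{2} + w$ ($m{\left(w \right)} = - \frac{9}{2} + \frac{w + w}{2} = - \frac{9}{2} + \frac{2 w}{2} = - \frac{9}{2} + w$)
$O = 5433$ ($O = -71 + 5504 = 5433$)
$\left(m{\left(119 \right)} - 23719\right) + O = \left(\left(- \frac{9}{2} + 119\right) - 23719\right) + 5433 = \left(\frac{229}{2} - 23719\right) + 5433 = - \frac{47209}{2} + 5433 = - \frac{36343}{2}$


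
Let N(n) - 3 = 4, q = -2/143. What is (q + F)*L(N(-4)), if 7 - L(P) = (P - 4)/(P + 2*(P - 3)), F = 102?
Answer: 495856/715 ≈ 693.50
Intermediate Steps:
q = -2/143 (q = -2*1/143 = -2/143 ≈ -0.013986)
N(n) = 7 (N(n) = 3 + 4 = 7)
L(P) = 7 - (-4 + P)/(-6 + 3*P) (L(P) = 7 - (P - 4)/(P + 2*(P - 3)) = 7 - (-4 + P)/(P + 2*(-3 + P)) = 7 - (-4 + P)/(P + (-6 + 2*P)) = 7 - (-4 + P)/(-6 + 3*P))
(q + F)*L(N(-4)) = (-2/143 + 102)*(2*(-19 + 10*7)/(3*(-2 + 7))) = 14584*((⅔)*(-19 + 70)/5)/143 = 14584*((⅔)*(⅕)*51)/143 = (14584/143)*(34/5) = 495856/715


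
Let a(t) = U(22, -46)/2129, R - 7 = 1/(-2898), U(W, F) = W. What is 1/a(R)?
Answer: 2129/22 ≈ 96.773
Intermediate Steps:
R = 20285/2898 (R = 7 + 1/(-2898) = 7 - 1/2898 = 20285/2898 ≈ 6.9997)
a(t) = 22/2129
1/a(R) = 1/(22/2129) = 2129/22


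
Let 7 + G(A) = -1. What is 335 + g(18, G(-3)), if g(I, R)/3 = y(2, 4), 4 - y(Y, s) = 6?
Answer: 329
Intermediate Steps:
y(Y, s) = -2 (y(Y, s) = 4 - 1*6 = 4 - 6 = -2)
G(A) = -8 (G(A) = -7 - 1 = -8)
g(I, R) = -6 (g(I, R) = 3*(-2) = -6)
335 + g(18, G(-3)) = 335 - 6 = 329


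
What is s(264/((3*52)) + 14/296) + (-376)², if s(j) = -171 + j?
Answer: 271681767/1924 ≈ 1.4121e+5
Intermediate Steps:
s(264/((3*52)) + 14/296) + (-376)² = (-171 + (264/((3*52)) + 14/296)) + (-376)² = (-171 + (264/156 + 14*(1/296))) + 141376 = (-171 + (264*(1/156) + 7/148)) + 141376 = (-171 + (22/13 + 7/148)) + 141376 = (-171 + 3347/1924) + 141376 = -325657/1924 + 141376 = 271681767/1924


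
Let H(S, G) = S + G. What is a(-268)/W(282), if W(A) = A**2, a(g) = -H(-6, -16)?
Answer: 11/39762 ≈ 0.00027665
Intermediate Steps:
H(S, G) = G + S
a(g) = 22 (a(g) = -(-16 - 6) = -1*(-22) = 22)
a(-268)/W(282) = 22/(282**2) = 22/79524 = 22*(1/79524) = 11/39762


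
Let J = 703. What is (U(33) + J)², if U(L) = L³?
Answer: 1342489600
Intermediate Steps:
(U(33) + J)² = (33³ + 703)² = (35937 + 703)² = 36640² = 1342489600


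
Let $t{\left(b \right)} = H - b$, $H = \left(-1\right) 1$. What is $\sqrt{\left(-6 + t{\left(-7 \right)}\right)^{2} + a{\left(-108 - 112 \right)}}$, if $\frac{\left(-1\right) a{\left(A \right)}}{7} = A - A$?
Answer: $0$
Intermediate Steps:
$H = -1$
$t{\left(b \right)} = -1 - b$
$a{\left(A \right)} = 0$ ($a{\left(A \right)} = - 7 \left(A - A\right) = \left(-7\right) 0 = 0$)
$\sqrt{\left(-6 + t{\left(-7 \right)}\right)^{2} + a{\left(-108 - 112 \right)}} = \sqrt{\left(-6 - -6\right)^{2} + 0} = \sqrt{\left(-6 + \left(-1 + 7\right)\right)^{2} + 0} = \sqrt{\left(-6 + 6\right)^{2} + 0} = \sqrt{0^{2} + 0} = \sqrt{0 + 0} = \sqrt{0} = 0$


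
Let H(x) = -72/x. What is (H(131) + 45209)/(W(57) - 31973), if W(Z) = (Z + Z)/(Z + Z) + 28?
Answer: -5922307/4184664 ≈ -1.4152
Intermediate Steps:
W(Z) = 29 (W(Z) = (2*Z)/((2*Z)) + 28 = (2*Z)*(1/(2*Z)) + 28 = 1 + 28 = 29)
(H(131) + 45209)/(W(57) - 31973) = (-72/131 + 45209)/(29 - 31973) = (-72*1/131 + 45209)/(-31944) = (-72/131 + 45209)*(-1/31944) = (5922307/131)*(-1/31944) = -5922307/4184664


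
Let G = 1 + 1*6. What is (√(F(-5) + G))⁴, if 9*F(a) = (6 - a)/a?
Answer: 92416/2025 ≈ 45.638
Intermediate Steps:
G = 7 (G = 1 + 6 = 7)
F(a) = (6 - a)/(9*a) (F(a) = ((6 - a)/a)/9 = (6 - a)/(9*a))
(√(F(-5) + G))⁴ = (√((⅑)*(6 - 1*(-5))/(-5) + 7))⁴ = (√((⅑)*(-⅕)*(6 + 5) + 7))⁴ = (√((⅑)*(-⅕)*11 + 7))⁴ = (√(-11/45 + 7))⁴ = (√(304/45))⁴ = (4*√95/15)⁴ = 92416/2025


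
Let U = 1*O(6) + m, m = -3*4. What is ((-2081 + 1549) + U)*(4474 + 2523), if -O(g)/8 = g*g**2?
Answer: -15897184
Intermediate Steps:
m = -12
O(g) = -8*g**3 (O(g) = -8*g*g**2 = -8*g**3)
U = -1740 (U = 1*(-8*6**3) - 12 = 1*(-8*216) - 12 = 1*(-1728) - 12 = -1728 - 12 = -1740)
((-2081 + 1549) + U)*(4474 + 2523) = ((-2081 + 1549) - 1740)*(4474 + 2523) = (-532 - 1740)*6997 = -2272*6997 = -15897184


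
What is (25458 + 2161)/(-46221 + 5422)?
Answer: -27619/40799 ≈ -0.67695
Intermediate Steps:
(25458 + 2161)/(-46221 + 5422) = 27619/(-40799) = 27619*(-1/40799) = -27619/40799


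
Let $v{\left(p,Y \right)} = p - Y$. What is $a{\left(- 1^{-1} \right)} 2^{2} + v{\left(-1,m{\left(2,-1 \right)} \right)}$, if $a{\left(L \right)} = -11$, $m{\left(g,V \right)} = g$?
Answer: $-47$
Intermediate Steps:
$a{\left(- 1^{-1} \right)} 2^{2} + v{\left(-1,m{\left(2,-1 \right)} \right)} = - 11 \cdot 2^{2} - 3 = \left(-11\right) 4 - 3 = -44 - 3 = -47$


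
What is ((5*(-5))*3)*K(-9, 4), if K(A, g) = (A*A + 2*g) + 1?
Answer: -6750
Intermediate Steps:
K(A, g) = 1 + A² + 2*g (K(A, g) = (A² + 2*g) + 1 = 1 + A² + 2*g)
((5*(-5))*3)*K(-9, 4) = ((5*(-5))*3)*(1 + (-9)² + 2*4) = (-25*3)*(1 + 81 + 8) = -75*90 = -6750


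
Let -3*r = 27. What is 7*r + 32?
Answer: -31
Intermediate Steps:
r = -9 (r = -⅓*27 = -9)
7*r + 32 = 7*(-9) + 32 = -63 + 32 = -31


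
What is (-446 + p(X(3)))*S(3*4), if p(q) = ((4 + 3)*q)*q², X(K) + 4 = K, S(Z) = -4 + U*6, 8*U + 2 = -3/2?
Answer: 24009/8 ≈ 3001.1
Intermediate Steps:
U = -7/16 (U = -¼ + (-3/2)/8 = -¼ + (-3*½)/8 = -¼ + (⅛)*(-3/2) = -¼ - 3/16 = -7/16 ≈ -0.43750)
S(Z) = -53/8 (S(Z) = -4 - 7/16*6 = -4 - 21/8 = -53/8)
X(K) = -4 + K
p(q) = 7*q³ (p(q) = (7*q)*q² = 7*q³)
(-446 + p(X(3)))*S(3*4) = (-446 + 7*(-4 + 3)³)*(-53/8) = (-446 + 7*(-1)³)*(-53/8) = (-446 + 7*(-1))*(-53/8) = (-446 - 7)*(-53/8) = -453*(-53/8) = 24009/8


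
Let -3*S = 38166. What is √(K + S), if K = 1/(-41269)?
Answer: I*√21667224493911/41269 ≈ 112.79*I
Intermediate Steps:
S = -12722 (S = -⅓*38166 = -12722)
K = -1/41269 ≈ -2.4231e-5
√(K + S) = √(-1/41269 - 12722) = √(-525024219/41269) = I*√21667224493911/41269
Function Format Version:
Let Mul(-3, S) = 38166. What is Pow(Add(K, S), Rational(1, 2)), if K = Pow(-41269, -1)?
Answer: Mul(Rational(1, 41269), I, Pow(21667224493911, Rational(1, 2))) ≈ Mul(112.79, I)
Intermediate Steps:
S = -12722 (S = Mul(Rational(-1, 3), 38166) = -12722)
K = Rational(-1, 41269) ≈ -2.4231e-5
Pow(Add(K, S), Rational(1, 2)) = Pow(Add(Rational(-1, 41269), -12722), Rational(1, 2)) = Pow(Rational(-525024219, 41269), Rational(1, 2)) = Mul(Rational(1, 41269), I, Pow(21667224493911, Rational(1, 2)))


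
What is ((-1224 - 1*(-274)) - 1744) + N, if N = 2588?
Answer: -106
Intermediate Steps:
((-1224 - 1*(-274)) - 1744) + N = ((-1224 - 1*(-274)) - 1744) + 2588 = ((-1224 + 274) - 1744) + 2588 = (-950 - 1744) + 2588 = -2694 + 2588 = -106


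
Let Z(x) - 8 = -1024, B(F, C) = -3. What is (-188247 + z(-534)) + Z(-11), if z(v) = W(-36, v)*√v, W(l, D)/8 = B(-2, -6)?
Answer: -189263 - 24*I*√534 ≈ -1.8926e+5 - 554.6*I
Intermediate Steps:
W(l, D) = -24 (W(l, D) = 8*(-3) = -24)
Z(x) = -1016 (Z(x) = 8 - 1024 = -1016)
z(v) = -24*√v
(-188247 + z(-534)) + Z(-11) = (-188247 - 24*I*√534) - 1016 = -189263 - 24*I*√534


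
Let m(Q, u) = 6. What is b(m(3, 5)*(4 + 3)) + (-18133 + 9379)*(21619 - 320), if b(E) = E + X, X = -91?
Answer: -186451495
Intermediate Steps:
b(E) = -91 + E (b(E) = E - 91 = -91 + E)
b(m(3, 5)*(4 + 3)) + (-18133 + 9379)*(21619 - 320) = (-91 + 6*(4 + 3)) + (-18133 + 9379)*(21619 - 320) = (-91 + 6*7) - 8754*21299 = (-91 + 42) - 186451446 = -49 - 186451446 = -186451495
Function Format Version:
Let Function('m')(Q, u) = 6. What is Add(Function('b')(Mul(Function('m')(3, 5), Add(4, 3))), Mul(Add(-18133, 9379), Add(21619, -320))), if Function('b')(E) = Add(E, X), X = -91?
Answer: -186451495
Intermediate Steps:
Function('b')(E) = Add(-91, E) (Function('b')(E) = Add(E, -91) = Add(-91, E))
Add(Function('b')(Mul(Function('m')(3, 5), Add(4, 3))), Mul(Add(-18133, 9379), Add(21619, -320))) = Add(Add(-91, Mul(6, Add(4, 3))), Mul(Add(-18133, 9379), Add(21619, -320))) = Add(Add(-91, Mul(6, 7)), Mul(-8754, 21299)) = Add(Add(-91, 42), -186451446) = Add(-49, -186451446) = -186451495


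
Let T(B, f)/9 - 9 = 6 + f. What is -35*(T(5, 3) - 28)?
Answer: -4690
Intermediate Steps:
T(B, f) = 135 + 9*f (T(B, f) = 81 + 9*(6 + f) = 81 + (54 + 9*f) = 135 + 9*f)
-35*(T(5, 3) - 28) = -35*((135 + 9*3) - 28) = -35*((135 + 27) - 28) = -35*(162 - 28) = -35*134 = -4690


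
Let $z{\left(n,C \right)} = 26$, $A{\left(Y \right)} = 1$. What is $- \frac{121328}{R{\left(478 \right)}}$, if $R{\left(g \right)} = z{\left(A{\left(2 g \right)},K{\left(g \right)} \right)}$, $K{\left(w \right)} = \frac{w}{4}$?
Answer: $- \frac{60664}{13} \approx -4666.5$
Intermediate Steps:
$K{\left(w \right)} = \frac{w}{4}$ ($K{\left(w \right)} = w \frac{1}{4} = \frac{w}{4}$)
$R{\left(g \right)} = 26$
$- \frac{121328}{R{\left(478 \right)}} = - \frac{121328}{26} = \left(-121328\right) \frac{1}{26} = - \frac{60664}{13}$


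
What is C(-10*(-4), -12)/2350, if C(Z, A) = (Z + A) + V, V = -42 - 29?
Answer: -43/2350 ≈ -0.018298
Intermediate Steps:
V = -71
C(Z, A) = -71 + A + Z (C(Z, A) = (Z + A) - 71 = (A + Z) - 71 = -71 + A + Z)
C(-10*(-4), -12)/2350 = (-71 - 12 - 10*(-4))/2350 = (-71 - 12 + 40)*(1/2350) = -43*1/2350 = -43/2350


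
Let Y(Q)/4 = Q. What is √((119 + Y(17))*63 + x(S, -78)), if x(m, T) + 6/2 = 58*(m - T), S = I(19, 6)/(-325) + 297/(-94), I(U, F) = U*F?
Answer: √150246770271/3055 ≈ 126.88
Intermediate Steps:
Y(Q) = 4*Q
I(U, F) = F*U
S = -107241/30550 (S = (6*19)/(-325) + 297/(-94) = 114*(-1/325) + 297*(-1/94) = -114/325 - 297/94 = -107241/30550 ≈ -3.5103)
x(m, T) = -3 - 58*T + 58*m (x(m, T) = -3 + 58*(m - T) = -3 + (-58*T + 58*m) = -3 - 58*T + 58*m)
√((119 + Y(17))*63 + x(S, -78)) = √((119 + 4*17)*63 + (-3 - 58*(-78) + 58*(-107241/30550))) = √((119 + 68)*63 + (-3 + 4524 - 3109989/15275)) = √(187*63 + 65948286/15275) = √(11781 + 65948286/15275) = √(245903061/15275) = √150246770271/3055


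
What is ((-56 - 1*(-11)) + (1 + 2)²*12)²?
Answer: 3969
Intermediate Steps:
((-56 - 1*(-11)) + (1 + 2)²*12)² = ((-56 + 11) + 3²*12)² = (-45 + 9*12)² = (-45 + 108)² = 63² = 3969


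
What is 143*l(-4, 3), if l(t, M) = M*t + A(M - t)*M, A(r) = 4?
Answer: 0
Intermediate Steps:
l(t, M) = 4*M + M*t (l(t, M) = M*t + 4*M = 4*M + M*t)
143*l(-4, 3) = 143*(3*(4 - 4)) = 143*(3*0) = 143*0 = 0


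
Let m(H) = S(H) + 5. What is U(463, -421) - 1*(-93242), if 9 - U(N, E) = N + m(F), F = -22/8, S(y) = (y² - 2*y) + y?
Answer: 1484363/16 ≈ 92773.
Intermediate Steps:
S(y) = y² - y
F = -11/4 (F = -22*⅛ = -11/4 ≈ -2.7500)
m(H) = 5 + H*(-1 + H) (m(H) = H*(-1 + H) + 5 = 5 + H*(-1 + H))
U(N, E) = -101/16 - N (U(N, E) = 9 - (N + (5 - 11*(-1 - 11/4)/4)) = 9 - (N + (5 - 11/4*(-15/4))) = 9 - (N + (5 + 165/16)) = 9 - (N + 245/16) = 9 - (245/16 + N) = 9 + (-245/16 - N) = -101/16 - N)
U(463, -421) - 1*(-93242) = (-101/16 - 1*463) - 1*(-93242) = (-101/16 - 463) + 93242 = -7509/16 + 93242 = 1484363/16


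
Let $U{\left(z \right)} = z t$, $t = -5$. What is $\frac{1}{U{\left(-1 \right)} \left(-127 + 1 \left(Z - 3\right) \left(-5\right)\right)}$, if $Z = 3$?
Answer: $- \frac{1}{635} \approx -0.0015748$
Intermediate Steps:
$U{\left(z \right)} = - 5 z$ ($U{\left(z \right)} = z \left(-5\right) = - 5 z$)
$\frac{1}{U{\left(-1 \right)} \left(-127 + 1 \left(Z - 3\right) \left(-5\right)\right)} = \frac{1}{\left(-5\right) \left(-1\right) \left(-127 + 1 \left(3 - 3\right) \left(-5\right)\right)} = \frac{1}{5 \left(-127 + 1 \left(3 - 3\right) \left(-5\right)\right)} = \frac{1}{5 \left(-127 + 1 \cdot 0 \left(-5\right)\right)} = \frac{1}{5 \left(-127 + 0 \left(-5\right)\right)} = \frac{1}{5 \left(-127 + 0\right)} = \frac{1}{5 \left(-127\right)} = \frac{1}{-635} = - \frac{1}{635}$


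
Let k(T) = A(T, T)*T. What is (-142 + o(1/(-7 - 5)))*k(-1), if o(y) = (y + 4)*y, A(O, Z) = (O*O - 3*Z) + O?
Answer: 20495/48 ≈ 426.98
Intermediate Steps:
A(O, Z) = O + O**2 - 3*Z (A(O, Z) = (O**2 - 3*Z) + O = O + O**2 - 3*Z)
o(y) = y*(4 + y) (o(y) = (4 + y)*y = y*(4 + y))
k(T) = T*(T**2 - 2*T) (k(T) = (T + T**2 - 3*T)*T = (T**2 - 2*T)*T = T*(T**2 - 2*T))
(-142 + o(1/(-7 - 5)))*k(-1) = (-142 + (4 + 1/(-7 - 5))/(-7 - 5))*((-1)**2*(-2 - 1)) = (-142 + (4 + 1/(-12))/(-12))*(1*(-3)) = (-142 - (4 - 1/12)/12)*(-3) = (-142 - 1/12*47/12)*(-3) = (-142 - 47/144)*(-3) = -20495/144*(-3) = 20495/48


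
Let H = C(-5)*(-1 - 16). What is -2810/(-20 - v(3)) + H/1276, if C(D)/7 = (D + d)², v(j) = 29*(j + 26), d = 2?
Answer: 2663429/1098636 ≈ 2.4243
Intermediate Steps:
v(j) = 754 + 29*j (v(j) = 29*(26 + j) = 754 + 29*j)
C(D) = 7*(2 + D)² (C(D) = 7*(D + 2)² = 7*(2 + D)²)
H = -1071 (H = (7*(2 - 5)²)*(-1 - 16) = (7*(-3)²)*(-17) = (7*9)*(-17) = 63*(-17) = -1071)
-2810/(-20 - v(3)) + H/1276 = -2810/(-20 - (754 + 29*3)) - 1071/1276 = -2810/(-20 - (754 + 87)) - 1071*1/1276 = -2810/(-20 - 1*841) - 1071/1276 = -2810/(-20 - 841) - 1071/1276 = -2810/(-861) - 1071/1276 = -2810*(-1/861) - 1071/1276 = 2810/861 - 1071/1276 = 2663429/1098636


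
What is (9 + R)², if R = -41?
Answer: 1024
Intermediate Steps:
(9 + R)² = (9 - 41)² = (-32)² = 1024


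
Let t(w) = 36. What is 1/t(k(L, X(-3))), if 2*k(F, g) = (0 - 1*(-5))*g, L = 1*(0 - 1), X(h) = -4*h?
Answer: 1/36 ≈ 0.027778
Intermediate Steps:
L = -1 (L = 1*(-1) = -1)
k(F, g) = 5*g/2 (k(F, g) = ((0 - 1*(-5))*g)/2 = ((0 + 5)*g)/2 = (5*g)/2 = 5*g/2)
1/t(k(L, X(-3))) = 1/36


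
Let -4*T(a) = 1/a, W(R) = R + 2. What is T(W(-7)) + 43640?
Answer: 872801/20 ≈ 43640.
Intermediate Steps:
W(R) = 2 + R
T(a) = -1/(4*a)
T(W(-7)) + 43640 = -1/(4*(2 - 7)) + 43640 = -¼/(-5) + 43640 = -¼*(-⅕) + 43640 = 1/20 + 43640 = 872801/20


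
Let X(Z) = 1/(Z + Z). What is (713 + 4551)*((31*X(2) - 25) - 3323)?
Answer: -17583076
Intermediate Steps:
X(Z) = 1/(2*Z)
(713 + 4551)*((31*X(2) - 25) - 3323) = (713 + 4551)*((31*((1/2)/2) - 25) - 3323) = 5264*((31*((1/2)*(1/2)) - 25) - 3323) = 5264*((31*(1/4) - 25) - 3323) = 5264*((31/4 - 25) - 3323) = 5264*(-69/4 - 3323) = 5264*(-13361/4) = -17583076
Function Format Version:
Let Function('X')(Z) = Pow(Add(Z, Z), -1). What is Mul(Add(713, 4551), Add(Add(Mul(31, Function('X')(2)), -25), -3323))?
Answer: -17583076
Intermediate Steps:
Function('X')(Z) = Mul(Rational(1, 2), Pow(Z, -1)) (Function('X')(Z) = Pow(Mul(2, Z), -1) = Mul(Rational(1, 2), Pow(Z, -1)))
Mul(Add(713, 4551), Add(Add(Mul(31, Function('X')(2)), -25), -3323)) = Mul(Add(713, 4551), Add(Add(Mul(31, Mul(Rational(1, 2), Pow(2, -1))), -25), -3323)) = Mul(5264, Add(Add(Mul(31, Mul(Rational(1, 2), Rational(1, 2))), -25), -3323)) = Mul(5264, Add(Add(Mul(31, Rational(1, 4)), -25), -3323)) = Mul(5264, Add(Add(Rational(31, 4), -25), -3323)) = Mul(5264, Add(Rational(-69, 4), -3323)) = Mul(5264, Rational(-13361, 4)) = -17583076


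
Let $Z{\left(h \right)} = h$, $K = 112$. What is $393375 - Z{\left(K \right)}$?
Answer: $393263$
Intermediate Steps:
$393375 - Z{\left(K \right)} = 393375 - 112 = 393263$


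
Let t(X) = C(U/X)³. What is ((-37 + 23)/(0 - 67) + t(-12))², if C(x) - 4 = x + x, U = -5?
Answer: 2680053845569/209438784 ≈ 12796.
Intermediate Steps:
C(x) = 4 + 2*x (C(x) = 4 + (x + x) = 4 + 2*x)
t(X) = (4 - 10/X)³ (t(X) = (4 + 2*(-5/X))³ = (4 - 10/X)³)
((-37 + 23)/(0 - 67) + t(-12))² = ((-37 + 23)/(0 - 67) + 8*(-5 + 2*(-12))³/(-12)³)² = (-14/(-67) + 8*(-1/1728)*(-5 - 24)³)² = (-14*(-1/67) + 8*(-1/1728)*(-29)³)² = (14/67 + 8*(-1/1728)*(-24389))² = (14/67 + 24389/216)² = (1637087/14472)² = 2680053845569/209438784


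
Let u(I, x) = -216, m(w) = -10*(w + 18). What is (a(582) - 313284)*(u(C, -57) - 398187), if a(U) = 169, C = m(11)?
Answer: 124745955345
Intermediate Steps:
m(w) = -180 - 10*w (m(w) = -10*(18 + w) = -180 - 10*w)
C = -290 (C = -180 - 10*11 = -180 - 110 = -290)
(a(582) - 313284)*(u(C, -57) - 398187) = (169 - 313284)*(-216 - 398187) = -313115*(-398403) = 124745955345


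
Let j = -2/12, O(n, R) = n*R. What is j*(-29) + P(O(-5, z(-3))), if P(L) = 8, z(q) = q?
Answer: 77/6 ≈ 12.833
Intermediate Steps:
O(n, R) = R*n
j = -⅙ (j = -2*1/12 = -⅙ ≈ -0.16667)
j*(-29) + P(O(-5, z(-3))) = -⅙*(-29) + 8 = 29/6 + 8 = 77/6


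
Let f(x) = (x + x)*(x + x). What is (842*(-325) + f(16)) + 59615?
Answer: -213011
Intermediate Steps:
f(x) = 4*x² (f(x) = (2*x)*(2*x) = 4*x²)
(842*(-325) + f(16)) + 59615 = (842*(-325) + 4*16²) + 59615 = (-273650 + 4*256) + 59615 = (-273650 + 1024) + 59615 = -272626 + 59615 = -213011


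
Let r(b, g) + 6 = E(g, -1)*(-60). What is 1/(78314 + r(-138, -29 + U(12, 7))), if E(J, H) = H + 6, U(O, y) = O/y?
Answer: 1/78008 ≈ 1.2819e-5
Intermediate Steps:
E(J, H) = 6 + H
r(b, g) = -306 (r(b, g) = -6 + (6 - 1)*(-60) = -6 + 5*(-60) = -6 - 300 = -306)
1/(78314 + r(-138, -29 + U(12, 7))) = 1/(78314 - 306) = 1/78008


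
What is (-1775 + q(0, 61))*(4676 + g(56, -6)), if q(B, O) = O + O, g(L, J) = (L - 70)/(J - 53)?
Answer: -456059394/59 ≈ -7.7298e+6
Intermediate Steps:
g(L, J) = (-70 + L)/(-53 + J)
q(B, O) = 2*O
(-1775 + q(0, 61))*(4676 + g(56, -6)) = (-1775 + 2*61)*(4676 + (-70 + 56)/(-53 - 6)) = (-1775 + 122)*(4676 - 14/(-59)) = -1653*(4676 - 1/59*(-14)) = -1653*(4676 + 14/59) = -1653*275898/59 = -456059394/59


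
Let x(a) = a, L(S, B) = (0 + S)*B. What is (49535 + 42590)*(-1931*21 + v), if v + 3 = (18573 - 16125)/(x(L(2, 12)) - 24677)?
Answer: -92104751846250/24653 ≈ -3.7360e+9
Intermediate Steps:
L(S, B) = B*S (L(S, B) = S*B = B*S)
v = -76407/24653 (v = -3 + (18573 - 16125)/(12*2 - 24677) = -3 + 2448/(24 - 24677) = -3 + 2448/(-24653) = -3 + 2448*(-1/24653) = -3 - 2448/24653 = -76407/24653 ≈ -3.0993)
(49535 + 42590)*(-1931*21 + v) = (49535 + 42590)*(-1931*21 - 76407/24653) = 92125*(-40551 - 76407/24653) = 92125*(-999780210/24653) = -92104751846250/24653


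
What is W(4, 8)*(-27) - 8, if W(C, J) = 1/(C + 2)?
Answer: -25/2 ≈ -12.500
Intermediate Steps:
W(C, J) = 1/(2 + C)
W(4, 8)*(-27) - 8 = -27/(2 + 4) - 8 = -27/6 - 8 = (⅙)*(-27) - 8 = -9/2 - 8 = -25/2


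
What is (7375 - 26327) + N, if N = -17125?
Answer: -36077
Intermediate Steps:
(7375 - 26327) + N = (7375 - 26327) - 17125 = -18952 - 17125 = -36077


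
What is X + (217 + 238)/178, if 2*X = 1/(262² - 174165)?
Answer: 24005983/9391369 ≈ 2.5562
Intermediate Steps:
X = -1/211042 (X = 1/(2*(262² - 174165)) = 1/(2*(68644 - 174165)) = (½)/(-105521) = (½)*(-1/105521) = -1/211042 ≈ -4.7384e-6)
X + (217 + 238)/178 = -1/211042 + (217 + 238)/178 = -1/211042 + 455*(1/178) = -1/211042 + 455/178 = 24005983/9391369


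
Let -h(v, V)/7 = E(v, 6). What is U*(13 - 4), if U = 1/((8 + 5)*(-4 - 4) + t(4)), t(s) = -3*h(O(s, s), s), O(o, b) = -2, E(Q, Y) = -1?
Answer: -9/125 ≈ -0.072000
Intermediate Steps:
h(v, V) = 7 (h(v, V) = -7*(-1) = 7)
t(s) = -21 (t(s) = -3*7 = -21)
U = -1/125 (U = 1/((8 + 5)*(-4 - 4) - 21) = 1/(13*(-8) - 21) = 1/(-104 - 21) = 1/(-125) = -1/125 ≈ -0.0080000)
U*(13 - 4) = -(13 - 4)/125 = -1/125*9 = -9/125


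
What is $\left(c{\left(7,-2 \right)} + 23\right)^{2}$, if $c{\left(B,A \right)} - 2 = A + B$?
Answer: $900$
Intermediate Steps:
$c{\left(B,A \right)} = 2 + A + B$ ($c{\left(B,A \right)} = 2 + \left(A + B\right) = 2 + A + B$)
$\left(c{\left(7,-2 \right)} + 23\right)^{2} = \left(\left(2 - 2 + 7\right) + 23\right)^{2} = \left(7 + 23\right)^{2} = 30^{2} = 900$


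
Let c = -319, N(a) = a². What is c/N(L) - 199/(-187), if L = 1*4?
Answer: -56469/2992 ≈ -18.873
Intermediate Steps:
L = 4
c/N(L) - 199/(-187) = -319/(4²) - 199/(-187) = -319/16 - 199*(-1/187) = -319*1/16 + 199/187 = -319/16 + 199/187 = -56469/2992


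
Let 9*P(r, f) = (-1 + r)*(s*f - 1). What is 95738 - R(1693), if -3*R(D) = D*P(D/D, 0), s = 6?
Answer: 95738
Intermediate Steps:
P(r, f) = (-1 + r)*(-1 + 6*f)/9 (P(r, f) = ((-1 + r)*(6*f - 1))/9 = ((-1 + r)*(-1 + 6*f))/9 = (-1 + r)*(-1 + 6*f)/9)
R(D) = 0 (R(D) = -D*(1/9 - 2/3*0 - D/(9*D) + (2/3)*0*(D/D))/3 = -D*(1/9 + 0 - 1/9*1 + (2/3)*0*1)/3 = -D*(1/9 + 0 - 1/9 + 0)/3 = -D*0/3 = -1/3*0 = 0)
95738 - R(1693) = 95738 - 1*0 = 95738 + 0 = 95738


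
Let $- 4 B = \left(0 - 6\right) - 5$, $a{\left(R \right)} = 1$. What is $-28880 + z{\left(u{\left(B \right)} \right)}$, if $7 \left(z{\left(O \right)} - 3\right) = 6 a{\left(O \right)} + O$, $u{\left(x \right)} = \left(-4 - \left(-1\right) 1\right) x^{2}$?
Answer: $- \frac{3234491}{112} \approx -28879.0$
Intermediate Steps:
$B = \frac{11}{4}$ ($B = - \frac{\left(0 - 6\right) - 5}{4} = - \frac{-6 - 5}{4} = \left(- \frac{1}{4}\right) \left(-11\right) = \frac{11}{4} \approx 2.75$)
$u{\left(x \right)} = - 3 x^{2}$ ($u{\left(x \right)} = \left(-4 - -1\right) x^{2} = \left(-4 + 1\right) x^{2} = - 3 x^{2}$)
$z{\left(O \right)} = \frac{27}{7} + \frac{O}{7}$ ($z{\left(O \right)} = 3 + \frac{6 \cdot 1 + O}{7} = 3 + \frac{6 + O}{7} = 3 + \left(\frac{6}{7} + \frac{O}{7}\right) = \frac{27}{7} + \frac{O}{7}$)
$-28880 + z{\left(u{\left(B \right)} \right)} = -28880 + \left(\frac{27}{7} + \frac{\left(-3\right) \left(\frac{11}{4}\right)^{2}}{7}\right) = -28880 + \left(\frac{27}{7} + \frac{\left(-3\right) \frac{121}{16}}{7}\right) = -28880 + \left(\frac{27}{7} + \frac{1}{7} \left(- \frac{363}{16}\right)\right) = -28880 + \left(\frac{27}{7} - \frac{363}{112}\right) = -28880 + \frac{69}{112} = - \frac{3234491}{112}$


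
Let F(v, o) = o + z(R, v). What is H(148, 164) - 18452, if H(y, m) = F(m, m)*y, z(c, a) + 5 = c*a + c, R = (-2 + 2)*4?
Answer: 5080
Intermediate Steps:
R = 0 (R = 0*4 = 0)
z(c, a) = -5 + c + a*c (z(c, a) = -5 + (c*a + c) = -5 + (a*c + c) = -5 + (c + a*c) = -5 + c + a*c)
F(v, o) = -5 + o (F(v, o) = o + (-5 + 0 + v*0) = o + (-5 + 0 + 0) = o - 5 = -5 + o)
H(y, m) = y*(-5 + m) (H(y, m) = (-5 + m)*y = y*(-5 + m))
H(148, 164) - 18452 = 148*(-5 + 164) - 18452 = 148*159 - 18452 = 23532 - 18452 = 5080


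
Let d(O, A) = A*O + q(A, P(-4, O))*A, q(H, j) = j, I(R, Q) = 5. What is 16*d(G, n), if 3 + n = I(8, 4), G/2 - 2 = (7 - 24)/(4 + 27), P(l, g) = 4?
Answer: 6848/31 ≈ 220.90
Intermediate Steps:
G = 90/31 (G = 4 + 2*((7 - 24)/(4 + 27)) = 4 + 2*(-17/31) = 4 - 34/31 = 90/31 ≈ 2.9032)
n = 2 (n = -3 + 5 = 2)
d(O, A) = 4*A + A*O (d(O, A) = A*O + 4*A = 4*A + A*O)
16*d(G, n) = 16*(2*(4 + 90/31)) = 16*(2*(214/31)) = 16*(428/31) = 6848/31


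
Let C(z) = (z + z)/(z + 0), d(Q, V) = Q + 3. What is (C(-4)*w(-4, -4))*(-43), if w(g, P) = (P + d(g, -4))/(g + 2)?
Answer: -215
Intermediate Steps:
d(Q, V) = 3 + Q
C(z) = 2 (C(z) = (2*z)/z = 2)
w(g, P) = (3 + P + g)/(2 + g) (w(g, P) = (P + (3 + g))/(g + 2) = (3 + P + g)/(2 + g))
(C(-4)*w(-4, -4))*(-43) = (2*((3 - 4 - 4)/(2 - 4)))*(-43) = (2*(-5/(-2)))*(-43) = (2*(-½*(-5)))*(-43) = (2*(5/2))*(-43) = 5*(-43) = -215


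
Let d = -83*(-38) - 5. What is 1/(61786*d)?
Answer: 1/194564114 ≈ 5.1397e-9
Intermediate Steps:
d = 3149 (d = 3154 - 5 = 3149)
1/(61786*d) = 1/(61786*3149) = (1/61786)*(1/3149) = 1/194564114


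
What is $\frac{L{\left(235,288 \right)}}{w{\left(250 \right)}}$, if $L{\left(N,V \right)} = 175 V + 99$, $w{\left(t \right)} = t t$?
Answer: $\frac{50499}{62500} \approx 0.80798$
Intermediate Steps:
$w{\left(t \right)} = t^{2}$
$L{\left(N,V \right)} = 99 + 175 V$
$\frac{L{\left(235,288 \right)}}{w{\left(250 \right)}} = \frac{99 + 175 \cdot 288}{250^{2}} = \frac{99 + 50400}{62500} = 50499 \cdot \frac{1}{62500} = \frac{50499}{62500}$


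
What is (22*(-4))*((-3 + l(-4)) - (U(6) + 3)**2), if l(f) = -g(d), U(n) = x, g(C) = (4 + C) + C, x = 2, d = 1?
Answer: 2992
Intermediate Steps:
g(C) = 4 + 2*C
U(n) = 2
l(f) = -6 (l(f) = -(4 + 2*1) = -(4 + 2) = -1*6 = -6)
(22*(-4))*((-3 + l(-4)) - (U(6) + 3)**2) = (22*(-4))*((-3 - 6) - (2 + 3)**2) = -88*(-9 - 1*5**2) = -88*(-9 - 1*25) = -88*(-9 - 25) = -88*(-34) = 2992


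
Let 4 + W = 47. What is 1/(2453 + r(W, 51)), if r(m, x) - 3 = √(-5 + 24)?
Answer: 2456/6031917 - √19/6031917 ≈ 0.00040645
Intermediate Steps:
W = 43 (W = -4 + 47 = 43)
r(m, x) = 3 + √19 (r(m, x) = 3 + √(-5 + 24) = 3 + √19)
1/(2453 + r(W, 51)) = 1/(2453 + (3 + √19)) = 1/(2456 + √19)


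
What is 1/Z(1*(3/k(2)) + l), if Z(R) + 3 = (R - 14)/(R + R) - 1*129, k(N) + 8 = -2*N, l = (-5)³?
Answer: -1002/131707 ≈ -0.0076078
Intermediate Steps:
l = -125
k(N) = -8 - 2*N
Z(R) = -132 + (-14 + R)/(2*R) (Z(R) = -3 + ((R - 14)/(R + R) - 1*129) = -3 + ((-14 + R)/((2*R)) - 129) = -3 + ((-14 + R)*(1/(2*R)) - 129) = -3 + ((-14 + R)/(2*R) - 129) = -3 + (-129 + (-14 + R)/(2*R)) = -132 + (-14 + R)/(2*R))
1/Z(1*(3/k(2)) + l) = 1/(-263/2 - 7/(1*(3/(-8 - 2*2)) - 125)) = 1/(-263/2 - 7/(1*(3/(-8 - 4)) - 125)) = 1/(-263/2 - 7/(1*(3/(-12)) - 125)) = 1/(-263/2 - 7/(1*(3*(-1/12)) - 125)) = 1/(-263/2 - 7/(1*(-¼) - 125)) = 1/(-263/2 - 7/(-¼ - 125)) = 1/(-263/2 - 7/(-501/4)) = 1/(-263/2 - 7*(-4/501)) = 1/(-263/2 + 28/501) = 1/(-131707/1002) = -1002/131707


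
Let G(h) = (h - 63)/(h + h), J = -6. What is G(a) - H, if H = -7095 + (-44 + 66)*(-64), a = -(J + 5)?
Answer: 8472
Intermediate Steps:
a = 1 (a = -(-6 + 5) = -1*(-1) = 1)
G(h) = (-63 + h)/(2*h) (G(h) = (-63 + h)/((2*h)) = (-63 + h)*(1/(2*h)) = (-63 + h)/(2*h))
H = -8503 (H = -7095 + 22*(-64) = -7095 - 1408 = -8503)
G(a) - H = (½)*(-63 + 1)/1 - 1*(-8503) = (½)*1*(-62) + 8503 = -31 + 8503 = 8472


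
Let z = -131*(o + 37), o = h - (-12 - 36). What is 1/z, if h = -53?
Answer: -1/4192 ≈ -0.00023855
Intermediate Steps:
o = -5 (o = -53 - (-12 - 36) = -53 - 1*(-48) = -53 + 48 = -5)
z = -4192 (z = -131*(-5 + 37) = -131*32 = -4192)
1/z = 1/(-4192) = -1/4192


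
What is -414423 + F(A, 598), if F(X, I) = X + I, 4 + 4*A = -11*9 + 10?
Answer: -1655393/4 ≈ -4.1385e+5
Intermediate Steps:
A = -93/4 (A = -1 + (-11*9 + 10)/4 = -1 + (-99 + 10)/4 = -1 + (¼)*(-89) = -1 - 89/4 = -93/4 ≈ -23.250)
F(X, I) = I + X
-414423 + F(A, 598) = -414423 + (598 - 93/4) = -414423 + 2299/4 = -1655393/4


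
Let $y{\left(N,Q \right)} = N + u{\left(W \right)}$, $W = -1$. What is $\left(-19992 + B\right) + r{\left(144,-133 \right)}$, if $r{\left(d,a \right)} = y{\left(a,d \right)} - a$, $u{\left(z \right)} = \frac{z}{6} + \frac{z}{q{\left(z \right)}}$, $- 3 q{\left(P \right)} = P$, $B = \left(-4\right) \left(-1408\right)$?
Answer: $- \frac{86179}{6} \approx -14363.0$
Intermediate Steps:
$B = 5632$
$q{\left(P \right)} = - \frac{P}{3}$
$u{\left(z \right)} = -3 + \frac{z}{6}$ ($u{\left(z \right)} = \frac{z}{6} + \frac{z}{\left(- \frac{1}{3}\right) z} = z \frac{1}{6} + z \left(- \frac{3}{z}\right) = \frac{z}{6} - 3 = -3 + \frac{z}{6}$)
$y{\left(N,Q \right)} = - \frac{19}{6} + N$ ($y{\left(N,Q \right)} = N + \left(-3 + \frac{1}{6} \left(-1\right)\right) = N - \frac{19}{6} = - \frac{19}{6} + N$)
$r{\left(d,a \right)} = - \frac{19}{6}$ ($r{\left(d,a \right)} = \left(- \frac{19}{6} + a\right) - a = - \frac{19}{6}$)
$\left(-19992 + B\right) + r{\left(144,-133 \right)} = \left(-19992 + 5632\right) - \frac{19}{6} = -14360 - \frac{19}{6} = - \frac{86179}{6}$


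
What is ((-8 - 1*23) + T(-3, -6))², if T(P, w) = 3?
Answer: 784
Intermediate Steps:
((-8 - 1*23) + T(-3, -6))² = ((-8 - 1*23) + 3)² = ((-8 - 23) + 3)² = (-31 + 3)² = (-28)² = 784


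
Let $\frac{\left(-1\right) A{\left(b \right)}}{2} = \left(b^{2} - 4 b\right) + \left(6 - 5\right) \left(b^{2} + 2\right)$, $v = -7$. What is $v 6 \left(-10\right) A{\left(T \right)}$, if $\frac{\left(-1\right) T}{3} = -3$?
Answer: $-107520$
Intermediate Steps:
$T = 9$ ($T = \left(-3\right) \left(-3\right) = 9$)
$A{\left(b \right)} = -4 - 4 b^{2} + 8 b$ ($A{\left(b \right)} = - 2 \left(\left(b^{2} - 4 b\right) + \left(6 - 5\right) \left(b^{2} + 2\right)\right) = - 2 \left(\left(b^{2} - 4 b\right) + 1 \left(2 + b^{2}\right)\right) = - 2 \left(\left(b^{2} - 4 b\right) + \left(2 + b^{2}\right)\right) = - 2 \left(2 - 4 b + 2 b^{2}\right) = -4 - 4 b^{2} + 8 b$)
$v 6 \left(-10\right) A{\left(T \right)} = \left(-7\right) 6 \left(-10\right) \left(-4 - 4 \cdot 9^{2} + 8 \cdot 9\right) = \left(-42\right) \left(-10\right) \left(-4 - 324 + 72\right) = 420 \left(-4 - 324 + 72\right) = 420 \left(-256\right) = -107520$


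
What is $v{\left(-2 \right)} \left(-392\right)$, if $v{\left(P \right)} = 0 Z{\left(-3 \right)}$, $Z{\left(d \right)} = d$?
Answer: $0$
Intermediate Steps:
$v{\left(P \right)} = 0$ ($v{\left(P \right)} = 0 \left(-3\right) = 0$)
$v{\left(-2 \right)} \left(-392\right) = 0 \left(-392\right) = 0$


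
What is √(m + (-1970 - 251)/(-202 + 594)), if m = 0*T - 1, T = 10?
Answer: I*√5226/28 ≈ 2.5818*I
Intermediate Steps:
m = -1 (m = 0*10 - 1 = 0 - 1 = -1)
√(m + (-1970 - 251)/(-202 + 594)) = √(-1 + (-1970 - 251)/(-202 + 594)) = √(-1 - 2221/392) = √(-2613/392) = I*√5226/28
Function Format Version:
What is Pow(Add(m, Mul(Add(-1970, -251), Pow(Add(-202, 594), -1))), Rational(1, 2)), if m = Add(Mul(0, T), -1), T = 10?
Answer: Mul(Rational(1, 28), I, Pow(5226, Rational(1, 2))) ≈ Mul(2.5818, I)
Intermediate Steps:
m = -1 (m = Add(Mul(0, 10), -1) = Add(0, -1) = -1)
Pow(Add(m, Mul(Add(-1970, -251), Pow(Add(-202, 594), -1))), Rational(1, 2)) = Pow(Add(-1, Mul(Add(-1970, -251), Pow(Add(-202, 594), -1))), Rational(1, 2)) = Pow(Add(-1, Mul(-2221, Pow(392, -1))), Rational(1, 2)) = Pow(Add(-1, Mul(-2221, Rational(1, 392))), Rational(1, 2)) = Pow(Add(-1, Rational(-2221, 392)), Rational(1, 2)) = Pow(Rational(-2613, 392), Rational(1, 2)) = Mul(Rational(1, 28), I, Pow(5226, Rational(1, 2)))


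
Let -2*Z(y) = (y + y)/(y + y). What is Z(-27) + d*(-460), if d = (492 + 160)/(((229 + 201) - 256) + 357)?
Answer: -600371/1062 ≈ -565.32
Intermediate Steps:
Z(y) = -½ (Z(y) = -(y + y)/(2*(y + y)) = -2*y/(2*(2*y)) = -2*y*1/(2*y)/2 = -½*1 = -½)
d = 652/531 (d = 652/((430 - 256) + 357) = 652/(174 + 357) = 652/531 ≈ 1.2279)
Z(-27) + d*(-460) = -½ + (652/531)*(-460) = -½ - 299920/531 = -600371/1062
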